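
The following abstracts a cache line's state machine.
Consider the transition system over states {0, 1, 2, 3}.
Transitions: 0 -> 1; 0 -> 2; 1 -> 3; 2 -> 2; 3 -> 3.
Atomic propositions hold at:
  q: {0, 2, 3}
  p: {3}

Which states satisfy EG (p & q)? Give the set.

{3}

Sat(p & q) = {3}
EG (p & q): greatest fixpoint, start Z0 = {3}, keep only states in Sat with some successor in Z. Already a fixed point.
Sat(EG (p & q)) = {3}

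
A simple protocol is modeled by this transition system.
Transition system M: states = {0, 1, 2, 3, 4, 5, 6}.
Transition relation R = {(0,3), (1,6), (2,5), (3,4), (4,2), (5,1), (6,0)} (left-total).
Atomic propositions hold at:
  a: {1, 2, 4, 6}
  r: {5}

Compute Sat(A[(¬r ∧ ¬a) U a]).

Sat(¬r) = {0, 1, 2, 3, 4, 6}
Sat(¬a) = {0, 3, 5}
Sat(¬r ∧ ¬a) = {0, 3}
A[(¬r ∧ ¬a) U a]: least fixpoint, start Z0 = Sat(a) = {1, 2, 4, 6}, add states in Sat(¬r ∧ ¬a) with every successor in Z. Z1 = {1, 2, 3, 4, 6}; Z2 = {0, 1, 2, 3, 4, 6}; fixed.
Sat(A[(¬r ∧ ¬a) U a]) = {0, 1, 2, 3, 4, 6}

{0, 1, 2, 3, 4, 6}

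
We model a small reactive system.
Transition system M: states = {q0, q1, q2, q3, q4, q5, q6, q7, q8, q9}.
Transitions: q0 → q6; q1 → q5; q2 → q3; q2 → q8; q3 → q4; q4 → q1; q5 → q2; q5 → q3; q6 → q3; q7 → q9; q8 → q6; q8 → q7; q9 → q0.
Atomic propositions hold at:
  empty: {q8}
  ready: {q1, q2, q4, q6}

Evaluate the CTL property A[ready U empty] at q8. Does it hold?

Yes

A[ready U empty]: least fixpoint, start Z0 = Sat(empty) = {q8}, add states in Sat(ready) with every successor in Z. Already a fixed point.
Sat(A[ready U empty]) = {q8}
q8 ∈ Sat(A[ready U empty]) = {q8}, so the formula holds at q8.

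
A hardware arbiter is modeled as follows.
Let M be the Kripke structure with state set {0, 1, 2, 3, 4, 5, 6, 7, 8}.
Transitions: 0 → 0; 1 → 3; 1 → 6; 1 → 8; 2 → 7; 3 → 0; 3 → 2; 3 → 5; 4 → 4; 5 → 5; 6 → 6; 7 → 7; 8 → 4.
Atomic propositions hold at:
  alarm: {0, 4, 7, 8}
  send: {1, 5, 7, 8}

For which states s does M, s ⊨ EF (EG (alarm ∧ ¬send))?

Sat(¬send) = {0, 2, 3, 4, 6}
Sat(alarm ∧ ¬send) = {0, 4}
EG (alarm ∧ ¬send): greatest fixpoint, start Z0 = {0, 4}, keep only states in Sat with some successor in Z. Already a fixed point.
Sat(EG (alarm ∧ ¬send)) = {0, 4}
EF (EG (alarm ∧ ¬send)): least fixpoint, start Z0 = {0, 4}, add states with some successor in Z. Z1 = {0, 3, 4, 8}; Z2 = {0, 1, 3, 4, 8}; fixed.
Sat(EF (EG (alarm ∧ ¬send))) = {0, 1, 3, 4, 8}

{0, 1, 3, 4, 8}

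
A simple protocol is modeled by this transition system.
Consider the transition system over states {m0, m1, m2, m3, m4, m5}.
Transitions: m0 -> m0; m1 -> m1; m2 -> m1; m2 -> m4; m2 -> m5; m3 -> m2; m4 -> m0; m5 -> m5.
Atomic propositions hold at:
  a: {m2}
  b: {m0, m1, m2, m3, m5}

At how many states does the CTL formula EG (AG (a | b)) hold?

3

Sat(a | b) = {m0, m1, m2, m3, m5}
AG (a | b): greatest fixpoint, start Z0 = {m0, m1, m2, m3, m5}, keep only states in Sat with every successor in Z. Z1 = {m0, m1, m3, m5}; Z2 = {m0, m1, m5}; fixed.
Sat(AG (a | b)) = {m0, m1, m5}
EG (AG (a | b)): greatest fixpoint, start Z0 = {m0, m1, m5}, keep only states in Sat with some successor in Z. Already a fixed point.
Sat(EG (AG (a | b))) = {m0, m1, m5}
|Sat(EG (AG (a | b)))| = |{m0, m1, m5}| = 3.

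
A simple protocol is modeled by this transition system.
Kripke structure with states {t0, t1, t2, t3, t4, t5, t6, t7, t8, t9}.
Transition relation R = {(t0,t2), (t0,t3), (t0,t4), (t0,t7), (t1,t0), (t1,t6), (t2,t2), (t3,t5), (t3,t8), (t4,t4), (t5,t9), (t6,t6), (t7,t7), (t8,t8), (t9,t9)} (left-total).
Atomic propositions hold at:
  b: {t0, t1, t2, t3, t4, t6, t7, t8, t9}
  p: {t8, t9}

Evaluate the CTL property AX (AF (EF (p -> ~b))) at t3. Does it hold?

No

Sat(~b) = {t5}
Sat(p -> ~b) = {t0, t1, t2, t3, t4, t5, t6, t7}
EF (p -> ~b): least fixpoint, start Z0 = {t0, t1, t2, t3, t4, t5, t6, t7}, add states with some successor in Z. Already a fixed point.
Sat(EF (p -> ~b)) = {t0, t1, t2, t3, t4, t5, t6, t7}
AF (EF (p -> ~b)): least fixpoint, start Z0 = {t0, t1, t2, t3, t4, t5, t6, t7}, add states with every successor in Z. Already a fixed point.
Sat(AF (EF (p -> ~b))) = {t0, t1, t2, t3, t4, t5, t6, t7}
Sat(AX (AF (EF (p -> ~b)))) = {s : every successor in {t0, t1, t2, t3, t4, t5, t6, t7}} = {t0, t1, t2, t4, t6, t7}
t3 ∉ Sat(AX (AF (EF (p -> ~b)))) = {t0, t1, t2, t4, t6, t7}, so the formula does not hold at t3.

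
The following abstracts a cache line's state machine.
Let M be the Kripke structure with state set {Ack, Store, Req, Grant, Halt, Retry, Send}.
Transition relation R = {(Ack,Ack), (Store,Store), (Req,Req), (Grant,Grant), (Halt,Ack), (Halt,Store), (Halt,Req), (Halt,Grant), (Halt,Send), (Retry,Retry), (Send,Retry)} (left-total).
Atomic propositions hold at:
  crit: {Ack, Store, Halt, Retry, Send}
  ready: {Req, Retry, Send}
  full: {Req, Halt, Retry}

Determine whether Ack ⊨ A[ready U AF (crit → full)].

No

Sat(crit → full) = {Req, Grant, Halt, Retry}
AF (crit → full): least fixpoint, start Z0 = {Req, Grant, Halt, Retry}, add states with every successor in Z. Z1 = {Req, Grant, Halt, Retry, Send}; fixed.
Sat(AF (crit → full)) = {Req, Grant, Halt, Retry, Send}
A[ready U AF (crit → full)]: least fixpoint, start Z0 = Sat(AF (crit → full)) = {Req, Grant, Halt, Retry, Send}, add states in Sat(ready) with every successor in Z. Already a fixed point.
Sat(A[ready U AF (crit → full)]) = {Req, Grant, Halt, Retry, Send}
Ack ∉ Sat(A[ready U AF (crit → full)]) = {Req, Grant, Halt, Retry, Send}, so the formula does not hold at Ack.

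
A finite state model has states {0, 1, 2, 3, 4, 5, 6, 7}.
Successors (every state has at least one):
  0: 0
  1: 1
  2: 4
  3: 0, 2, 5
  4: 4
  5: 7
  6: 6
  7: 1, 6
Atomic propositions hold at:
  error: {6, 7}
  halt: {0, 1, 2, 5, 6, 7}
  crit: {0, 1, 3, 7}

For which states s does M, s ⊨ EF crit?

{0, 1, 3, 5, 7}

EF crit: least fixpoint, start Z0 = {0, 1, 3, 7}, add states with some successor in Z. Z1 = {0, 1, 3, 5, 7}; fixed.
Sat(EF crit) = {0, 1, 3, 5, 7}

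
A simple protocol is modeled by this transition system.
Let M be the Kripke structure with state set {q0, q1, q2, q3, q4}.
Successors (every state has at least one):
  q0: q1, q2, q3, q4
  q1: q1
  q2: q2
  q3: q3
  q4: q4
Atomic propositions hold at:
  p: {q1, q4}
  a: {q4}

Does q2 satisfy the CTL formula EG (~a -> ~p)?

Sat(~a) = {q0, q1, q2, q3}
Sat(~p) = {q0, q2, q3}
Sat(~a -> ~p) = {q0, q2, q3, q4}
EG (~a -> ~p): greatest fixpoint, start Z0 = {q0, q2, q3, q4}, keep only states in Sat with some successor in Z. Already a fixed point.
Sat(EG (~a -> ~p)) = {q0, q2, q3, q4}
q2 ∈ Sat(EG (~a -> ~p)) = {q0, q2, q3, q4}, so the formula holds at q2.

Yes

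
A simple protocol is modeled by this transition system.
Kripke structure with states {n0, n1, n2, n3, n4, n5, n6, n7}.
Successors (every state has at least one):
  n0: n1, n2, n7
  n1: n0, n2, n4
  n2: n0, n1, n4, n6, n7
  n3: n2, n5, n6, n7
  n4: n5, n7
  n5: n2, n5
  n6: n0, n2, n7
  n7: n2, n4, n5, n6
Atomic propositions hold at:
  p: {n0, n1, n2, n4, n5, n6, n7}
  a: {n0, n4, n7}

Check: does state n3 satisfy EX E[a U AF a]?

Yes

AF a: least fixpoint, start Z0 = {n0, n4, n7}, add states with every successor in Z. Already a fixed point.
Sat(AF a) = {n0, n4, n7}
E[a U AF a]: least fixpoint, start Z0 = Sat(AF a) = {n0, n4, n7}, add states in Sat(a) with some successor in Z. Already a fixed point.
Sat(E[a U AF a]) = {n0, n4, n7}
Sat(EX E[a U AF a]) = {s : some successor in {n0, n4, n7}} = {n0, n1, n2, n3, n4, n6, n7}
n3 ∈ Sat(EX E[a U AF a]) = {n0, n1, n2, n3, n4, n6, n7}, so the formula holds at n3.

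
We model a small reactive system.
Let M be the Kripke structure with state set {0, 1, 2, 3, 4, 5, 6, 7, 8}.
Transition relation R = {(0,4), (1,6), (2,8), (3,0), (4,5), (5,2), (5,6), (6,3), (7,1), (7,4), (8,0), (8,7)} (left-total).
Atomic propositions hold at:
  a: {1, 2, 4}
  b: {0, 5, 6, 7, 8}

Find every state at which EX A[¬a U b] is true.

Sat(¬a) = {0, 3, 5, 6, 7, 8}
A[¬a U b]: least fixpoint, start Z0 = Sat(b) = {0, 5, 6, 7, 8}, add states in Sat(¬a) with every successor in Z. Z1 = {0, 3, 5, 6, 7, 8}; fixed.
Sat(A[¬a U b]) = {0, 3, 5, 6, 7, 8}
Sat(EX A[¬a U b]) = {s : some successor in {0, 3, 5, 6, 7, 8}} = {1, 2, 3, 4, 5, 6, 8}

{1, 2, 3, 4, 5, 6, 8}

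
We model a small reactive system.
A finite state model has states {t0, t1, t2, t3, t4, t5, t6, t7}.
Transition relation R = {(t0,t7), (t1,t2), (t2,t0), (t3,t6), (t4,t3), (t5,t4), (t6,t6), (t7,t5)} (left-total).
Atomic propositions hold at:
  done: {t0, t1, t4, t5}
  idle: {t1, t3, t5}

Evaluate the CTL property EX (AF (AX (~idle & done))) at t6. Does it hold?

Sat(~idle) = {t0, t2, t4, t6, t7}
Sat(~idle & done) = {t0, t4}
Sat(AX (~idle & done)) = {s : every successor in {t0, t4}} = {t2, t5}
AF (AX (~idle & done)): least fixpoint, start Z0 = {t2, t5}, add states with every successor in Z. Z1 = {t1, t2, t5, t7}; Z2 = {t0, t1, t2, t5, t7}; fixed.
Sat(AF (AX (~idle & done))) = {t0, t1, t2, t5, t7}
Sat(EX (AF (AX (~idle & done)))) = {s : some successor in {t0, t1, t2, t5, t7}} = {t0, t1, t2, t7}
t6 ∉ Sat(EX (AF (AX (~idle & done)))) = {t0, t1, t2, t7}, so the formula does not hold at t6.

No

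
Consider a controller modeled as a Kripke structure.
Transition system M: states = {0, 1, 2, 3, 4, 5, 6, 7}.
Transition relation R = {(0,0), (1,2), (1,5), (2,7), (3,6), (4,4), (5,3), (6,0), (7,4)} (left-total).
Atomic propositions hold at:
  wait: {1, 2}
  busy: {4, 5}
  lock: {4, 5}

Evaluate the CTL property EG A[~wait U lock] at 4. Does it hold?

Yes

Sat(~wait) = {0, 3, 4, 5, 6, 7}
A[~wait U lock]: least fixpoint, start Z0 = Sat(lock) = {4, 5}, add states in Sat(~wait) with every successor in Z. Z1 = {4, 5, 7}; fixed.
Sat(A[~wait U lock]) = {4, 5, 7}
EG A[~wait U lock]: greatest fixpoint, start Z0 = {4, 5, 7}, keep only states in Sat with some successor in Z. Z1 = {4, 7}; fixed.
Sat(EG A[~wait U lock]) = {4, 7}
4 ∈ Sat(EG A[~wait U lock]) = {4, 7}, so the formula holds at 4.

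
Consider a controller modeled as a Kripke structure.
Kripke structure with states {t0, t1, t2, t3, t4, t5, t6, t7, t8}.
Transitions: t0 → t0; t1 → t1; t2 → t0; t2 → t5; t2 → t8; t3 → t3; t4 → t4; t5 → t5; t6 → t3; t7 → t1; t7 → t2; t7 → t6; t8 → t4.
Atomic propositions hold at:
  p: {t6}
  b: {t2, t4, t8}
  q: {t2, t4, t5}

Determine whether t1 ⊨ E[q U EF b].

EF b: least fixpoint, start Z0 = {t2, t4, t8}, add states with some successor in Z. Z1 = {t2, t4, t7, t8}; fixed.
Sat(EF b) = {t2, t4, t7, t8}
E[q U EF b]: least fixpoint, start Z0 = Sat(EF b) = {t2, t4, t7, t8}, add states in Sat(q) with some successor in Z. Already a fixed point.
Sat(E[q U EF b]) = {t2, t4, t7, t8}
t1 ∉ Sat(E[q U EF b]) = {t2, t4, t7, t8}, so the formula does not hold at t1.

No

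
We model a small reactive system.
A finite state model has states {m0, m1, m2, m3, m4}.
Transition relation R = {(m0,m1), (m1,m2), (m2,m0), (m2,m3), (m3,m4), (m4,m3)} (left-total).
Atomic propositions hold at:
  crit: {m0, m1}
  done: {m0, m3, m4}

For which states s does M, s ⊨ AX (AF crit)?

{m0}

AF crit: least fixpoint, start Z0 = {m0, m1}, add states with every successor in Z. Already a fixed point.
Sat(AF crit) = {m0, m1}
Sat(AX (AF crit)) = {s : every successor in {m0, m1}} = {m0}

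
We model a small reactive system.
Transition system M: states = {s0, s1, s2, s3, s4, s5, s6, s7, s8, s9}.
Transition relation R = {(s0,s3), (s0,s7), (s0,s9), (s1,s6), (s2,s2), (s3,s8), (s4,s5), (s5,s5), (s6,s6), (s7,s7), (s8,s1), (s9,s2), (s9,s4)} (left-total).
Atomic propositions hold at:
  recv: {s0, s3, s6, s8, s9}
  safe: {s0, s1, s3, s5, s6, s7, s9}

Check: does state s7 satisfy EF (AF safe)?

Yes

AF safe: least fixpoint, start Z0 = {s0, s1, s3, s5, s6, s7, s9}, add states with every successor in Z. Z1 = {s0, s1, s3, s4, s5, s6, s7, s8, s9}; fixed.
Sat(AF safe) = {s0, s1, s3, s4, s5, s6, s7, s8, s9}
EF (AF safe): least fixpoint, start Z0 = {s0, s1, s3, s4, s5, s6, s7, s8, s9}, add states with some successor in Z. Already a fixed point.
Sat(EF (AF safe)) = {s0, s1, s3, s4, s5, s6, s7, s8, s9}
s7 ∈ Sat(EF (AF safe)) = {s0, s1, s3, s4, s5, s6, s7, s8, s9}, so the formula holds at s7.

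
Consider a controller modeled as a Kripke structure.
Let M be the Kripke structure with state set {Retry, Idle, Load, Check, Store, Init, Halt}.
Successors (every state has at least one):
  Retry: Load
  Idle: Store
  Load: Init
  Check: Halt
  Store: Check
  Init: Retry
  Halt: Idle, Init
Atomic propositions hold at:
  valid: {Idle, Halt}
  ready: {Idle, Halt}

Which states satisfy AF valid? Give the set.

AF valid: least fixpoint, start Z0 = {Idle, Halt}, add states with every successor in Z. Z1 = {Idle, Check, Halt}; Z2 = {Idle, Check, Store, Halt}; fixed.
Sat(AF valid) = {Idle, Check, Store, Halt}

{Idle, Check, Store, Halt}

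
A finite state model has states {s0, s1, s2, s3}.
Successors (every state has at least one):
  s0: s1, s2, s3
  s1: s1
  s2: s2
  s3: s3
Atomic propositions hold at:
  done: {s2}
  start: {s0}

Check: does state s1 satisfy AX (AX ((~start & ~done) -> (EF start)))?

Sat(~start) = {s1, s2, s3}
Sat(~done) = {s0, s1, s3}
Sat(~start & ~done) = {s1, s3}
EF start: least fixpoint, start Z0 = {s0}, add states with some successor in Z. Already a fixed point.
Sat(EF start) = {s0}
Sat((~start & ~done) -> (EF start)) = {s0, s2}
Sat(AX ((~start & ~done) -> (EF start))) = {s : every successor in {s0, s2}} = {s2}
Sat(AX (AX ((~start & ~done) -> (EF start)))) = {s : every successor in {s2}} = {s2}
s1 ∉ Sat(AX (AX ((~start & ~done) -> (EF start)))) = {s2}, so the formula does not hold at s1.

No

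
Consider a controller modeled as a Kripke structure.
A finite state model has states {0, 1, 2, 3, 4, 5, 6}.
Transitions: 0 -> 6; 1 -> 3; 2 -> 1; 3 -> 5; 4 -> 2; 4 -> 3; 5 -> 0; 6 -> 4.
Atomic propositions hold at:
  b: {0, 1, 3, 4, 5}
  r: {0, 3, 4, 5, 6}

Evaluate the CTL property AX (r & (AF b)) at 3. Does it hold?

Yes

AF b: least fixpoint, start Z0 = {0, 1, 3, 4, 5}, add states with every successor in Z. Z1 = {0, 1, 2, 3, 4, 5, 6}; fixed.
Sat(AF b) = {0, 1, 2, 3, 4, 5, 6}
Sat(r & (AF b)) = {0, 3, 4, 5, 6}
Sat(AX (r & (AF b))) = {s : every successor in {0, 3, 4, 5, 6}} = {0, 1, 3, 5, 6}
3 ∈ Sat(AX (r & (AF b))) = {0, 1, 3, 5, 6}, so the formula holds at 3.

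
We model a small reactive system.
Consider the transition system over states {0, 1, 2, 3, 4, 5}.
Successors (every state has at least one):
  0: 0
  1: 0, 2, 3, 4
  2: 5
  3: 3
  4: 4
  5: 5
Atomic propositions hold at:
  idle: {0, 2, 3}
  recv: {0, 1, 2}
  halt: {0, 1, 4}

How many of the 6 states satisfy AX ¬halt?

3

Sat(¬halt) = {2, 3, 5}
Sat(AX ¬halt) = {s : every successor in {2, 3, 5}} = {2, 3, 5}
|Sat(AX ¬halt)| = |{2, 3, 5}| = 3.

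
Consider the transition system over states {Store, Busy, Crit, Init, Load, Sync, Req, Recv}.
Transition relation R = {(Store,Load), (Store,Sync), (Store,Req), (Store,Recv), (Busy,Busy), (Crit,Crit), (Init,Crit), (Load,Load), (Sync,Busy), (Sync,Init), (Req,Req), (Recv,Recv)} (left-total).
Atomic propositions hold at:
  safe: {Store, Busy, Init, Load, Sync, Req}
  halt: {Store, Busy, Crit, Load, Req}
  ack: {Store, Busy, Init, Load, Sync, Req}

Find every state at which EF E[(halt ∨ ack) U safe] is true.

Sat(halt ∨ ack) = {Store, Busy, Crit, Init, Load, Sync, Req}
E[(halt ∨ ack) U safe]: least fixpoint, start Z0 = Sat(safe) = {Store, Busy, Init, Load, Sync, Req}, add states in Sat(halt ∨ ack) with some successor in Z. Already a fixed point.
Sat(E[(halt ∨ ack) U safe]) = {Store, Busy, Init, Load, Sync, Req}
EF E[(halt ∨ ack) U safe]: least fixpoint, start Z0 = {Store, Busy, Init, Load, Sync, Req}, add states with some successor in Z. Already a fixed point.
Sat(EF E[(halt ∨ ack) U safe]) = {Store, Busy, Init, Load, Sync, Req}

{Store, Busy, Init, Load, Sync, Req}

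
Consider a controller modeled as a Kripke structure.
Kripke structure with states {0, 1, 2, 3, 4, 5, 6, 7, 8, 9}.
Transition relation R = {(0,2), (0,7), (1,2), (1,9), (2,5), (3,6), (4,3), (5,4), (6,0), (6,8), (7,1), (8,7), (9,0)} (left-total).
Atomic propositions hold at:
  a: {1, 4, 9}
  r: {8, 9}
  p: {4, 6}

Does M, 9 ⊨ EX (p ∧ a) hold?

Sat(p ∧ a) = {4}
Sat(EX (p ∧ a)) = {s : some successor in {4}} = {5}
9 ∉ Sat(EX (p ∧ a)) = {5}, so the formula does not hold at 9.

No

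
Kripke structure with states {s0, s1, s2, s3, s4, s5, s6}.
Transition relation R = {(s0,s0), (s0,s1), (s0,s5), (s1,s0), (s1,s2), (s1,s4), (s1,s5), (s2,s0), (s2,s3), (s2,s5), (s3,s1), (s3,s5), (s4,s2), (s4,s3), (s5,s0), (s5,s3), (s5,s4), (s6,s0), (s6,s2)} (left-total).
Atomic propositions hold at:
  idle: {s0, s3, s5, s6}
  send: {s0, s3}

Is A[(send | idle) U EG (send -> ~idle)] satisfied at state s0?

No

Sat(send | idle) = {s0, s3, s5, s6}
Sat(~idle) = {s1, s2, s4}
Sat(send -> ~idle) = {s1, s2, s4, s5, s6}
EG (send -> ~idle): greatest fixpoint, start Z0 = {s1, s2, s4, s5, s6}, keep only states in Sat with some successor in Z. Already a fixed point.
Sat(EG (send -> ~idle)) = {s1, s2, s4, s5, s6}
A[(send | idle) U EG (send -> ~idle)]: least fixpoint, start Z0 = Sat(EG (send -> ~idle)) = {s1, s2, s4, s5, s6}, add states in Sat(send | idle) with every successor in Z. Z1 = {s1, s2, s3, s4, s5, s6}; fixed.
Sat(A[(send | idle) U EG (send -> ~idle)]) = {s1, s2, s3, s4, s5, s6}
s0 ∉ Sat(A[(send | idle) U EG (send -> ~idle)]) = {s1, s2, s3, s4, s5, s6}, so the formula does not hold at s0.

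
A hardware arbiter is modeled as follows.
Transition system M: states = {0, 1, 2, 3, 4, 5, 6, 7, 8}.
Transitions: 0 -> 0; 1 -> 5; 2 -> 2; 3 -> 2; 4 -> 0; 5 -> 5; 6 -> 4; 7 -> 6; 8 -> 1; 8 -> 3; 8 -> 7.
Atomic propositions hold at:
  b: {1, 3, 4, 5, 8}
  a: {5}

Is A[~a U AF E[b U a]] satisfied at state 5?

Yes

Sat(~a) = {0, 1, 2, 3, 4, 6, 7, 8}
E[b U a]: least fixpoint, start Z0 = Sat(a) = {5}, add states in Sat(b) with some successor in Z. Z1 = {1, 5}; Z2 = {1, 5, 8}; fixed.
Sat(E[b U a]) = {1, 5, 8}
AF E[b U a]: least fixpoint, start Z0 = {1, 5, 8}, add states with every successor in Z. Already a fixed point.
Sat(AF E[b U a]) = {1, 5, 8}
A[~a U AF E[b U a]]: least fixpoint, start Z0 = Sat(AF E[b U a]) = {1, 5, 8}, add states in Sat(~a) with every successor in Z. Already a fixed point.
Sat(A[~a U AF E[b U a]]) = {1, 5, 8}
5 ∈ Sat(A[~a U AF E[b U a]]) = {1, 5, 8}, so the formula holds at 5.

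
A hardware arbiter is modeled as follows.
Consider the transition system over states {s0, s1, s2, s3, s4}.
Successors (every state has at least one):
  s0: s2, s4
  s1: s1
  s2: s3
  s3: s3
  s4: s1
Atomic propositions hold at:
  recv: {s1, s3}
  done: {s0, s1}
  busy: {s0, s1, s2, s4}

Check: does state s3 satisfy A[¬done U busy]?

No

Sat(¬done) = {s2, s3, s4}
A[¬done U busy]: least fixpoint, start Z0 = Sat(busy) = {s0, s1, s2, s4}, add states in Sat(¬done) with every successor in Z. Already a fixed point.
Sat(A[¬done U busy]) = {s0, s1, s2, s4}
s3 ∉ Sat(A[¬done U busy]) = {s0, s1, s2, s4}, so the formula does not hold at s3.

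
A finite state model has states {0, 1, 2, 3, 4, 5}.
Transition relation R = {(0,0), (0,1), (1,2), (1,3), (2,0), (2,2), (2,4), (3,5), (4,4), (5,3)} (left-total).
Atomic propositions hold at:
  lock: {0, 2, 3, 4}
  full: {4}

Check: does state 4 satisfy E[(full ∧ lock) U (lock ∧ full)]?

Sat(full ∧ lock) = {4}
Sat(lock ∧ full) = {4}
E[(full ∧ lock) U (lock ∧ full)]: least fixpoint, start Z0 = Sat((lock ∧ full)) = {4}, add states in Sat(full ∧ lock) with some successor in Z. Already a fixed point.
Sat(E[(full ∧ lock) U (lock ∧ full)]) = {4}
4 ∈ Sat(E[(full ∧ lock) U (lock ∧ full)]) = {4}, so the formula holds at 4.

Yes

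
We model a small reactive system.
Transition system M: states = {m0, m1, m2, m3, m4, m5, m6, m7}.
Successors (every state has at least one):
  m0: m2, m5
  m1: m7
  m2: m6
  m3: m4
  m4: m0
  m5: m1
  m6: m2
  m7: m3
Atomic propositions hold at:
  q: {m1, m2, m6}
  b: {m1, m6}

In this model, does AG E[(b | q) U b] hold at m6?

Sat(b | q) = {m1, m2, m6}
E[(b | q) U b]: least fixpoint, start Z0 = Sat(b) = {m1, m6}, add states in Sat(b | q) with some successor in Z. Z1 = {m1, m2, m6}; fixed.
Sat(E[(b | q) U b]) = {m1, m2, m6}
AG E[(b | q) U b]: greatest fixpoint, start Z0 = {m1, m2, m6}, keep only states in Sat with every successor in Z. Z1 = {m2, m6}; fixed.
Sat(AG E[(b | q) U b]) = {m2, m6}
m6 ∈ Sat(AG E[(b | q) U b]) = {m2, m6}, so the formula holds at m6.

Yes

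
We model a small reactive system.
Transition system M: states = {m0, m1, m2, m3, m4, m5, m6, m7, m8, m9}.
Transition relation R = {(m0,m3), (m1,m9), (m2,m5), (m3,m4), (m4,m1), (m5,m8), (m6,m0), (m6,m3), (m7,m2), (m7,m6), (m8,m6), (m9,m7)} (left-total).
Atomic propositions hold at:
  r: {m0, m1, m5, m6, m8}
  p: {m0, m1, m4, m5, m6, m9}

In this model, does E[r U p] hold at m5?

Yes

E[r U p]: least fixpoint, start Z0 = Sat(p) = {m0, m1, m4, m5, m6, m9}, add states in Sat(r) with some successor in Z. Z1 = {m0, m1, m4, m5, m6, m8, m9}; fixed.
Sat(E[r U p]) = {m0, m1, m4, m5, m6, m8, m9}
m5 ∈ Sat(E[r U p]) = {m0, m1, m4, m5, m6, m8, m9}, so the formula holds at m5.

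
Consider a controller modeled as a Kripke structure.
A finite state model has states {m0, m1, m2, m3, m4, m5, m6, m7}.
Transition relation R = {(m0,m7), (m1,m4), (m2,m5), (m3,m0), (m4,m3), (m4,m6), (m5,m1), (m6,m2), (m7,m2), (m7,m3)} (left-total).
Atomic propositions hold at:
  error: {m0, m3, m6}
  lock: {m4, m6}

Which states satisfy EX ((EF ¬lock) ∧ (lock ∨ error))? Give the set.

{m1, m3, m4, m7}

Sat(¬lock) = {m0, m1, m2, m3, m5, m7}
EF ¬lock: least fixpoint, start Z0 = {m0, m1, m2, m3, m5, m7}, add states with some successor in Z. Z1 = {m0, m1, m2, m3, m4, m5, m6, m7}; fixed.
Sat(EF ¬lock) = {m0, m1, m2, m3, m4, m5, m6, m7}
Sat(lock ∨ error) = {m0, m3, m4, m6}
Sat((EF ¬lock) ∧ (lock ∨ error)) = {m0, m3, m4, m6}
Sat(EX ((EF ¬lock) ∧ (lock ∨ error))) = {s : some successor in {m0, m3, m4, m6}} = {m1, m3, m4, m7}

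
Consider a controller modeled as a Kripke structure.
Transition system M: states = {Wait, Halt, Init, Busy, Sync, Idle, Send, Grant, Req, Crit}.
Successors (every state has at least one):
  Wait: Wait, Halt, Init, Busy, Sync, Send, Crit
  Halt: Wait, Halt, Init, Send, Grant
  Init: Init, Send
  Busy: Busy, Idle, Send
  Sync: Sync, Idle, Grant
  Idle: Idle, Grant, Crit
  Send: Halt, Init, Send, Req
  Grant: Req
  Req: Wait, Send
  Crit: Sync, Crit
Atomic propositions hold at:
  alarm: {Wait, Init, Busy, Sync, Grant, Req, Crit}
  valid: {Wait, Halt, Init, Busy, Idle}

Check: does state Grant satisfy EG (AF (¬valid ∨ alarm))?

Sat(¬valid) = {Sync, Send, Grant, Req, Crit}
Sat(¬valid ∨ alarm) = {Wait, Init, Busy, Sync, Send, Grant, Req, Crit}
AF (¬valid ∨ alarm): least fixpoint, start Z0 = {Wait, Init, Busy, Sync, Send, Grant, Req, Crit}, add states with every successor in Z. Already a fixed point.
Sat(AF (¬valid ∨ alarm)) = {Wait, Init, Busy, Sync, Send, Grant, Req, Crit}
EG (AF (¬valid ∨ alarm)): greatest fixpoint, start Z0 = {Wait, Init, Busy, Sync, Send, Grant, Req, Crit}, keep only states in Sat with some successor in Z. Already a fixed point.
Sat(EG (AF (¬valid ∨ alarm))) = {Wait, Init, Busy, Sync, Send, Grant, Req, Crit}
Grant ∈ Sat(EG (AF (¬valid ∨ alarm))) = {Wait, Init, Busy, Sync, Send, Grant, Req, Crit}, so the formula holds at Grant.

Yes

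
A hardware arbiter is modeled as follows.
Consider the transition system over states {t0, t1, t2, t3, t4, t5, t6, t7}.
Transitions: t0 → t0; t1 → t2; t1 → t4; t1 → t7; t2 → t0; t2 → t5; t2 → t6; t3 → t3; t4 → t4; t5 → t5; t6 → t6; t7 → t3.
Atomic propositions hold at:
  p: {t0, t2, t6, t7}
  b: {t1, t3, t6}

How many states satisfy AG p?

AG p: greatest fixpoint, start Z0 = {t0, t2, t6, t7}, keep only states in Sat with every successor in Z. Z1 = {t0, t6}; fixed.
Sat(AG p) = {t0, t6}
|Sat(AG p)| = |{t0, t6}| = 2.

2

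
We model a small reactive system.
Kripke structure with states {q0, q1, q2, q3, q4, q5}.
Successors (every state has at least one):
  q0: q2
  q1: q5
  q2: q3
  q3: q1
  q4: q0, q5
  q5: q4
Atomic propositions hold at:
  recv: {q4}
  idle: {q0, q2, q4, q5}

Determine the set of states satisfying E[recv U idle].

E[recv U idle]: least fixpoint, start Z0 = Sat(idle) = {q0, q2, q4, q5}, add states in Sat(recv) with some successor in Z. Already a fixed point.
Sat(E[recv U idle]) = {q0, q2, q4, q5}

{q0, q2, q4, q5}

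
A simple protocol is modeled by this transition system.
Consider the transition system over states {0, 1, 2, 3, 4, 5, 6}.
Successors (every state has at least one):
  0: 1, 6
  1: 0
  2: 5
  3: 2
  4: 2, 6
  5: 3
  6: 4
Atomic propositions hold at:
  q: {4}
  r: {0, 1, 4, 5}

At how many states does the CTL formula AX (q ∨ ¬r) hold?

4

Sat(¬r) = {2, 3, 6}
Sat(q ∨ ¬r) = {2, 3, 4, 6}
Sat(AX (q ∨ ¬r)) = {s : every successor in {2, 3, 4, 6}} = {3, 4, 5, 6}
|Sat(AX (q ∨ ¬r))| = |{3, 4, 5, 6}| = 4.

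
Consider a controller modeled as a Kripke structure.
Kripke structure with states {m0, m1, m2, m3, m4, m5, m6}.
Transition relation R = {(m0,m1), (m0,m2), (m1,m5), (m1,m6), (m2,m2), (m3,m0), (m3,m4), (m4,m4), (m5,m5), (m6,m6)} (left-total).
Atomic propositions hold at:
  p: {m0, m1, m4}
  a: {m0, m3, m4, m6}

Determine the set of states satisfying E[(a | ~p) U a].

{m0, m3, m4, m6}

Sat(~p) = {m2, m3, m5, m6}
Sat(a | ~p) = {m0, m2, m3, m4, m5, m6}
E[(a | ~p) U a]: least fixpoint, start Z0 = Sat(a) = {m0, m3, m4, m6}, add states in Sat(a | ~p) with some successor in Z. Already a fixed point.
Sat(E[(a | ~p) U a]) = {m0, m3, m4, m6}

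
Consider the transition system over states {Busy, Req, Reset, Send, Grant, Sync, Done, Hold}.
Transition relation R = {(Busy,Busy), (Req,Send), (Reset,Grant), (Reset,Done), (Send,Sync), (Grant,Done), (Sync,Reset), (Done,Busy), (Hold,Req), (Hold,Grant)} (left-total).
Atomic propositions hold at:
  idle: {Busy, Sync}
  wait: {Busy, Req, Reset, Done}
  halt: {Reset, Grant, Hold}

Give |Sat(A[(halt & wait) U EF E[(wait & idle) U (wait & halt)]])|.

Sat(halt & wait) = {Reset}
Sat(wait & idle) = {Busy}
Sat(wait & halt) = {Reset}
E[(wait & idle) U (wait & halt)]: least fixpoint, start Z0 = Sat((wait & halt)) = {Reset}, add states in Sat(wait & idle) with some successor in Z. Already a fixed point.
Sat(E[(wait & idle) U (wait & halt)]) = {Reset}
EF E[(wait & idle) U (wait & halt)]: least fixpoint, start Z0 = {Reset}, add states with some successor in Z. Z1 = {Reset, Sync}; Z2 = {Reset, Send, Sync}; Z3 = {Req, Reset, Send, Sync}; Z4 = {Req, Reset, Send, Sync, Hold}; fixed.
Sat(EF E[(wait & idle) U (wait & halt)]) = {Req, Reset, Send, Sync, Hold}
A[(halt & wait) U EF E[(wait & idle) U (wait & halt)]]: least fixpoint, start Z0 = Sat(EF E[(wait & idle) U (wait & halt)]) = {Req, Reset, Send, Sync, Hold}, add states in Sat(halt & wait) with every successor in Z. Already a fixed point.
Sat(A[(halt & wait) U EF E[(wait & idle) U (wait & halt)]]) = {Req, Reset, Send, Sync, Hold}
|Sat(A[(halt & wait) U EF E[(wait & idle) U (wait & halt)]])| = |{Req, Reset, Send, Sync, Hold}| = 5.

5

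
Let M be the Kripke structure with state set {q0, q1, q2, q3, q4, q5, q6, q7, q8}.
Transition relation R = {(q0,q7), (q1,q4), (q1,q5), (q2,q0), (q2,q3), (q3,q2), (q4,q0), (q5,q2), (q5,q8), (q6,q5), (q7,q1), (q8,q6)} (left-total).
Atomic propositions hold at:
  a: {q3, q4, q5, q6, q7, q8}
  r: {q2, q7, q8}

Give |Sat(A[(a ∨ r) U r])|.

Sat(a ∨ r) = {q2, q3, q4, q5, q6, q7, q8}
A[(a ∨ r) U r]: least fixpoint, start Z0 = Sat(r) = {q2, q7, q8}, add states in Sat(a ∨ r) with every successor in Z. Z1 = {q2, q3, q5, q7, q8}; Z2 = {q2, q3, q5, q6, q7, q8}; fixed.
Sat(A[(a ∨ r) U r]) = {q2, q3, q5, q6, q7, q8}
|Sat(A[(a ∨ r) U r])| = |{q2, q3, q5, q6, q7, q8}| = 6.

6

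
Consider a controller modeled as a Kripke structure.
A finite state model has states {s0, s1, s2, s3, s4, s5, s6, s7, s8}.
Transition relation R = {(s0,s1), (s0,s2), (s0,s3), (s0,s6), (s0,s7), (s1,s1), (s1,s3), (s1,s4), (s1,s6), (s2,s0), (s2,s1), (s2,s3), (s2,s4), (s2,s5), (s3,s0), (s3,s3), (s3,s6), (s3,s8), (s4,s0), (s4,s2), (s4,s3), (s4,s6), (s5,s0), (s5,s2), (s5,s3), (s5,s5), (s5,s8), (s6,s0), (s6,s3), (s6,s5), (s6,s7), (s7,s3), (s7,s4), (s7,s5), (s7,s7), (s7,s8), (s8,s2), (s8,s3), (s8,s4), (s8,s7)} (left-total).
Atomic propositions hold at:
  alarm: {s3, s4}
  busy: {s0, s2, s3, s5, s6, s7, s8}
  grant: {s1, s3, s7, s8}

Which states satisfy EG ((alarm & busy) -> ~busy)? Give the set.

Sat(alarm & busy) = {s3}
Sat(~busy) = {s1, s4}
Sat((alarm & busy) -> ~busy) = {s0, s1, s2, s4, s5, s6, s7, s8}
EG ((alarm & busy) -> ~busy): greatest fixpoint, start Z0 = {s0, s1, s2, s4, s5, s6, s7, s8}, keep only states in Sat with some successor in Z. Already a fixed point.
Sat(EG ((alarm & busy) -> ~busy)) = {s0, s1, s2, s4, s5, s6, s7, s8}

{s0, s1, s2, s4, s5, s6, s7, s8}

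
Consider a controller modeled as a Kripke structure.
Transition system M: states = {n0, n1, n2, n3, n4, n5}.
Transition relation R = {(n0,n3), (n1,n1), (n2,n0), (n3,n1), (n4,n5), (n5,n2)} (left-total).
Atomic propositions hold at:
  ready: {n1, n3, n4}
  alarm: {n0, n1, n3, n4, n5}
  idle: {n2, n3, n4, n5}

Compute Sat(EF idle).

{n0, n2, n3, n4, n5}

EF idle: least fixpoint, start Z0 = {n2, n3, n4, n5}, add states with some successor in Z. Z1 = {n0, n2, n3, n4, n5}; fixed.
Sat(EF idle) = {n0, n2, n3, n4, n5}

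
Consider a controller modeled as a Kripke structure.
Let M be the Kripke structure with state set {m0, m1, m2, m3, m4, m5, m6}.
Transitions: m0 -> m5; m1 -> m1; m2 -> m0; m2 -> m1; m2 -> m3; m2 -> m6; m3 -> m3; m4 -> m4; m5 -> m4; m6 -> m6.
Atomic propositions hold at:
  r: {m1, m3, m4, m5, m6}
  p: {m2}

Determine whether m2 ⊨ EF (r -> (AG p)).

Yes

AG p: greatest fixpoint, start Z0 = {m2}, keep only states in Sat with every successor in Z. Z1 = ∅; fixed.
Sat(AG p) = ∅
Sat(r -> (AG p)) = {m0, m2}
EF (r -> (AG p)): least fixpoint, start Z0 = {m0, m2}, add states with some successor in Z. Already a fixed point.
Sat(EF (r -> (AG p))) = {m0, m2}
m2 ∈ Sat(EF (r -> (AG p))) = {m0, m2}, so the formula holds at m2.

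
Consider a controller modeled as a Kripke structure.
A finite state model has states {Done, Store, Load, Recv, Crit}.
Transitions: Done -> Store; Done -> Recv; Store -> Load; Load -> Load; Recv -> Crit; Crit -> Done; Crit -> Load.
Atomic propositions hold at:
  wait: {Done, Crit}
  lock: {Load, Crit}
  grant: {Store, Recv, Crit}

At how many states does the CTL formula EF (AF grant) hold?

4

AF grant: least fixpoint, start Z0 = {Store, Recv, Crit}, add states with every successor in Z. Z1 = {Done, Store, Recv, Crit}; fixed.
Sat(AF grant) = {Done, Store, Recv, Crit}
EF (AF grant): least fixpoint, start Z0 = {Done, Store, Recv, Crit}, add states with some successor in Z. Already a fixed point.
Sat(EF (AF grant)) = {Done, Store, Recv, Crit}
|Sat(EF (AF grant))| = |{Done, Store, Recv, Crit}| = 4.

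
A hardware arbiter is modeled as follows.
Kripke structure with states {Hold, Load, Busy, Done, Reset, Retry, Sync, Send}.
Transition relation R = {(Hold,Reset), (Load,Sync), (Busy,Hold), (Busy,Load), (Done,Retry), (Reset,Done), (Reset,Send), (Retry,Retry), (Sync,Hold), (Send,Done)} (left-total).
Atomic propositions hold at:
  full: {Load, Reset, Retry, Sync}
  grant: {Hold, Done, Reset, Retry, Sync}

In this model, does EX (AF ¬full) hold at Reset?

Sat(¬full) = {Hold, Busy, Done, Send}
AF ¬full: least fixpoint, start Z0 = {Hold, Busy, Done, Send}, add states with every successor in Z. Z1 = {Hold, Busy, Done, Reset, Sync, Send}; Z2 = {Hold, Load, Busy, Done, Reset, Sync, Send}; fixed.
Sat(AF ¬full) = {Hold, Load, Busy, Done, Reset, Sync, Send}
Sat(EX (AF ¬full)) = {s : some successor in {Hold, Load, Busy, Done, Reset, Sync, Send}} = {Hold, Load, Busy, Reset, Sync, Send}
Reset ∈ Sat(EX (AF ¬full)) = {Hold, Load, Busy, Reset, Sync, Send}, so the formula holds at Reset.

Yes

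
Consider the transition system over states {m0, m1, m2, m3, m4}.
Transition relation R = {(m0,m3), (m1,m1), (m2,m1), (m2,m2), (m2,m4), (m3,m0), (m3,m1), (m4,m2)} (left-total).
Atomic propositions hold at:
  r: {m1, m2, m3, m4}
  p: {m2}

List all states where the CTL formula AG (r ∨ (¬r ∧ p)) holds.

{m1, m2, m4}

Sat(¬r) = {m0}
Sat(¬r ∧ p) = ∅
Sat(r ∨ (¬r ∧ p)) = {m1, m2, m3, m4}
AG (r ∨ (¬r ∧ p)): greatest fixpoint, start Z0 = {m1, m2, m3, m4}, keep only states in Sat with every successor in Z. Z1 = {m1, m2, m4}; fixed.
Sat(AG (r ∨ (¬r ∧ p))) = {m1, m2, m4}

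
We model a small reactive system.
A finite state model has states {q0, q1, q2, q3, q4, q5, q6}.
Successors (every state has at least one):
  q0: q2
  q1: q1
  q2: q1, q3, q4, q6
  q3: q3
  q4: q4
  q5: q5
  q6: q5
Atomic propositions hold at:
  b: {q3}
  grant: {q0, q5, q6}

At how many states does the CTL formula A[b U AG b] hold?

AG b: greatest fixpoint, start Z0 = {q3}, keep only states in Sat with every successor in Z. Already a fixed point.
Sat(AG b) = {q3}
A[b U AG b]: least fixpoint, start Z0 = Sat(AG b) = {q3}, add states in Sat(b) with every successor in Z. Already a fixed point.
Sat(A[b U AG b]) = {q3}
|Sat(A[b U AG b])| = |{q3}| = 1.

1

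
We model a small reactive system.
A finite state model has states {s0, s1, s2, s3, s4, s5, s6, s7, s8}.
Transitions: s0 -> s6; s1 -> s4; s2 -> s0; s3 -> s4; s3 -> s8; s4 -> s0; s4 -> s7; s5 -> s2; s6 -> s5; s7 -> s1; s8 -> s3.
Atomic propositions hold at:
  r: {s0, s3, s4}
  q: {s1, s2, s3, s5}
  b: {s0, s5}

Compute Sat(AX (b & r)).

Sat(b & r) = {s0}
Sat(AX (b & r)) = {s : every successor in {s0}} = {s2}

{s2}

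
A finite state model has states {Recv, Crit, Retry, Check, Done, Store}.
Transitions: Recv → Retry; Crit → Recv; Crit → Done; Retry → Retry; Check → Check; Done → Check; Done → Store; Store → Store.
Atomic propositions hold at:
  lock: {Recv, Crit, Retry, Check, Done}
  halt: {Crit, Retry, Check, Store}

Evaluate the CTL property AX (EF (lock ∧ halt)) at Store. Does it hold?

No

Sat(lock ∧ halt) = {Crit, Retry, Check}
EF (lock ∧ halt): least fixpoint, start Z0 = {Crit, Retry, Check}, add states with some successor in Z. Z1 = {Recv, Crit, Retry, Check, Done}; fixed.
Sat(EF (lock ∧ halt)) = {Recv, Crit, Retry, Check, Done}
Sat(AX (EF (lock ∧ halt))) = {s : every successor in {Recv, Crit, Retry, Check, Done}} = {Recv, Crit, Retry, Check}
Store ∉ Sat(AX (EF (lock ∧ halt))) = {Recv, Crit, Retry, Check}, so the formula does not hold at Store.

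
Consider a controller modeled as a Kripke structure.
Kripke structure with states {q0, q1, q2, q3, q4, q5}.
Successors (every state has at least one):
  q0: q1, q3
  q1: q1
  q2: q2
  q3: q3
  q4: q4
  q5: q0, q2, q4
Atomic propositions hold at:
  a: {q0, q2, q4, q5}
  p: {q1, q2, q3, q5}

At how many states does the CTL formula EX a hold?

Sat(EX a) = {s : some successor in {q0, q2, q4, q5}} = {q2, q4, q5}
|Sat(EX a)| = |{q2, q4, q5}| = 3.

3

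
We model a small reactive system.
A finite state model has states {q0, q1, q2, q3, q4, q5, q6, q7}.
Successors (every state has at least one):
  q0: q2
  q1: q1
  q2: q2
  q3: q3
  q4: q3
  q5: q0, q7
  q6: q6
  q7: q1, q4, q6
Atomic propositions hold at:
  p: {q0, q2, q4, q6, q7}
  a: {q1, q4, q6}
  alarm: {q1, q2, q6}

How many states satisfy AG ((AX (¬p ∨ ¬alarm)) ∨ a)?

Sat(¬p) = {q1, q3, q5}
Sat(¬alarm) = {q0, q3, q4, q5, q7}
Sat(¬p ∨ ¬alarm) = {q0, q1, q3, q4, q5, q7}
Sat(AX (¬p ∨ ¬alarm)) = {s : every successor in {q0, q1, q3, q4, q5, q7}} = {q1, q3, q4, q5}
Sat((AX (¬p ∨ ¬alarm)) ∨ a) = {q1, q3, q4, q5, q6}
AG ((AX (¬p ∨ ¬alarm)) ∨ a): greatest fixpoint, start Z0 = {q1, q3, q4, q5, q6}, keep only states in Sat with every successor in Z. Z1 = {q1, q3, q4, q6}; fixed.
Sat(AG ((AX (¬p ∨ ¬alarm)) ∨ a)) = {q1, q3, q4, q6}
|Sat(AG ((AX (¬p ∨ ¬alarm)) ∨ a))| = |{q1, q3, q4, q6}| = 4.

4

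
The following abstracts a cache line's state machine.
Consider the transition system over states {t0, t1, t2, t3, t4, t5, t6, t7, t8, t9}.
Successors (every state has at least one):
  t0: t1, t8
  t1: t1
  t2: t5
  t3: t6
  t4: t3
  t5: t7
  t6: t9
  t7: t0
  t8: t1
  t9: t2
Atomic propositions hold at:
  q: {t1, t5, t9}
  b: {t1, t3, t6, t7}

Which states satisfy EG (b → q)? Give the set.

Sat(b → q) = {t0, t1, t2, t4, t5, t8, t9}
EG (b → q): greatest fixpoint, start Z0 = {t0, t1, t2, t4, t5, t8, t9}, keep only states in Sat with some successor in Z. Z1 = {t0, t1, t2, t8, t9}; Z2 = {t0, t1, t8, t9}; Z3 = {t0, t1, t8}; fixed.
Sat(EG (b → q)) = {t0, t1, t8}

{t0, t1, t8}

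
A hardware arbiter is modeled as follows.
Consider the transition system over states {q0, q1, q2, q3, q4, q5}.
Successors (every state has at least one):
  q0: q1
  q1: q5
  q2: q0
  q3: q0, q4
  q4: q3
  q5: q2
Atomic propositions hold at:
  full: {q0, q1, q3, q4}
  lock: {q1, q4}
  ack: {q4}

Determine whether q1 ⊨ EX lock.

Sat(EX lock) = {s : some successor in {q1, q4}} = {q0, q3}
q1 ∉ Sat(EX lock) = {q0, q3}, so the formula does not hold at q1.

No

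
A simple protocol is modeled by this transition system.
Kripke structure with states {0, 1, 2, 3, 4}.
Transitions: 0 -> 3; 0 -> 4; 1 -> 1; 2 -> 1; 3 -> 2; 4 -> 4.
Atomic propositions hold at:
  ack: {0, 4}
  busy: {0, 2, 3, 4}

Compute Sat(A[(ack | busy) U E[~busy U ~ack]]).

Sat(ack | busy) = {0, 2, 3, 4}
Sat(~busy) = {1}
Sat(~ack) = {1, 2, 3}
E[~busy U ~ack]: least fixpoint, start Z0 = Sat(~ack) = {1, 2, 3}, add states in Sat(~busy) with some successor in Z. Already a fixed point.
Sat(E[~busy U ~ack]) = {1, 2, 3}
A[(ack | busy) U E[~busy U ~ack]]: least fixpoint, start Z0 = Sat(E[~busy U ~ack]) = {1, 2, 3}, add states in Sat(ack | busy) with every successor in Z. Already a fixed point.
Sat(A[(ack | busy) U E[~busy U ~ack]]) = {1, 2, 3}

{1, 2, 3}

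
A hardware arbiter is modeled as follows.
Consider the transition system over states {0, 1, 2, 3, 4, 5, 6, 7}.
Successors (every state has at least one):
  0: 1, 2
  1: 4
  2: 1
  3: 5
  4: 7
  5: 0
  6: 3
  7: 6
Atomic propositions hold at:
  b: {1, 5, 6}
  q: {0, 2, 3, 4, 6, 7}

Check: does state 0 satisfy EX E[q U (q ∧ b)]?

No

Sat(q ∧ b) = {6}
E[q U (q ∧ b)]: least fixpoint, start Z0 = Sat((q ∧ b)) = {6}, add states in Sat(q) with some successor in Z. Z1 = {6, 7}; Z2 = {4, 6, 7}; fixed.
Sat(E[q U (q ∧ b)]) = {4, 6, 7}
Sat(EX E[q U (q ∧ b)]) = {s : some successor in {4, 6, 7}} = {1, 4, 7}
0 ∉ Sat(EX E[q U (q ∧ b)]) = {1, 4, 7}, so the formula does not hold at 0.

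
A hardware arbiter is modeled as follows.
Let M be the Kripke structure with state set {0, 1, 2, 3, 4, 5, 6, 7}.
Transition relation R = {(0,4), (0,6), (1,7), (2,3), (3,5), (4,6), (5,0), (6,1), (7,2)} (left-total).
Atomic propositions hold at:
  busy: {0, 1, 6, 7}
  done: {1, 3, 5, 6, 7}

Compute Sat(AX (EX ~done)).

{1, 3, 5}

Sat(~done) = {0, 2, 4}
Sat(EX ~done) = {s : some successor in {0, 2, 4}} = {0, 5, 7}
Sat(AX (EX ~done)) = {s : every successor in {0, 5, 7}} = {1, 3, 5}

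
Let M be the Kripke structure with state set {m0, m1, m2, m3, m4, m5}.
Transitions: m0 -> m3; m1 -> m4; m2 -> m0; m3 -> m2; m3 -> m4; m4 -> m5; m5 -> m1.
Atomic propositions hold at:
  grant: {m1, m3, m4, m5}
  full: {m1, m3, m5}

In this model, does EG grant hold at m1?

EG grant: greatest fixpoint, start Z0 = {m1, m3, m4, m5}, keep only states in Sat with some successor in Z. Already a fixed point.
Sat(EG grant) = {m1, m3, m4, m5}
m1 ∈ Sat(EG grant) = {m1, m3, m4, m5}, so the formula holds at m1.

Yes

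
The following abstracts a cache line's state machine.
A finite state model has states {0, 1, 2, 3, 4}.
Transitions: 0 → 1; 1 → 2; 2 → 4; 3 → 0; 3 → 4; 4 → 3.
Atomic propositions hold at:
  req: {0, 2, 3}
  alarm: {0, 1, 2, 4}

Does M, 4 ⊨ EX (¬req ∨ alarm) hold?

Sat(¬req) = {1, 4}
Sat(¬req ∨ alarm) = {0, 1, 2, 4}
Sat(EX (¬req ∨ alarm)) = {s : some successor in {0, 1, 2, 4}} = {0, 1, 2, 3}
4 ∉ Sat(EX (¬req ∨ alarm)) = {0, 1, 2, 3}, so the formula does not hold at 4.

No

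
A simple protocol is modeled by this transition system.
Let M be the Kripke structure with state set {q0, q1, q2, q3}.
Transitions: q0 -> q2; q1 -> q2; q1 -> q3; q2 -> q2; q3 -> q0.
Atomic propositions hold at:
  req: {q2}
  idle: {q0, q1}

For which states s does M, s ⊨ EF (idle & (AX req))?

{q0, q1, q3}

Sat(AX req) = {s : every successor in {q2}} = {q0, q2}
Sat(idle & (AX req)) = {q0}
EF (idle & (AX req)): least fixpoint, start Z0 = {q0}, add states with some successor in Z. Z1 = {q0, q3}; Z2 = {q0, q1, q3}; fixed.
Sat(EF (idle & (AX req))) = {q0, q1, q3}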